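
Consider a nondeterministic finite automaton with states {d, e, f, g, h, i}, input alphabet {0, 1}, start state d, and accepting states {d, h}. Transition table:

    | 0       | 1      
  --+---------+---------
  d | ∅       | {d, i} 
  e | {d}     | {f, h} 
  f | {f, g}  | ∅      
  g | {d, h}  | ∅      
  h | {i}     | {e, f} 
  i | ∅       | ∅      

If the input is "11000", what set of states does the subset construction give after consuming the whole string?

∅

Start in {d}.
Read '1': {d} → {d, i}.
Read '1': {d, i} → {d, i}.
Read '0': {d, i} → ∅.
The set is empty and remains empty for the remaining 2 symbols.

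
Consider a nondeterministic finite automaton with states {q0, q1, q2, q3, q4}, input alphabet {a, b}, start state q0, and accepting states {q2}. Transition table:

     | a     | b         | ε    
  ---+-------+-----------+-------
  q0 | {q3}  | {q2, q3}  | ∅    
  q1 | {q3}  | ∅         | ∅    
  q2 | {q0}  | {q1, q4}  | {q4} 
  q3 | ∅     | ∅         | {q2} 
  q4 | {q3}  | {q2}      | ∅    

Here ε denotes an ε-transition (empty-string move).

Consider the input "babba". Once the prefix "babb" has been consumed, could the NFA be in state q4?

Yes

Start in {q0}.
Read 'b': {q0} → {q2, q3, q4}.
Read 'a': {q2, q3, q4} → {q0, q2, q3, q4}.
Read 'b': {q0, q2, q3, q4} → {q1, q2, q3, q4}.
Read 'b': {q1, q2, q3, q4} → {q1, q2, q4}.
State q4 is in {q1, q2, q4}.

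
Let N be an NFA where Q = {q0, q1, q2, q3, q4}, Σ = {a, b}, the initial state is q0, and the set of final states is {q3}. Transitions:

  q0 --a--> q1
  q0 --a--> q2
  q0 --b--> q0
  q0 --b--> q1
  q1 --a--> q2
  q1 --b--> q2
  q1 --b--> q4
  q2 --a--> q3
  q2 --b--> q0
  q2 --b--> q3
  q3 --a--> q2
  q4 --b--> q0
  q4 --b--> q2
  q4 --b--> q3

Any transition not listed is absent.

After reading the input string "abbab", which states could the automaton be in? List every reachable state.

{q0, q2, q3, q4}

Start in {q0}.
Read 'a': {q0} → {q1, q2}.
Read 'b': {q1, q2} → {q0, q2, q3, q4}.
Read 'b': {q0, q2, q3, q4} → {q0, q1, q2, q3}.
Read 'a': {q0, q1, q2, q3} → {q1, q2, q3}.
Read 'b': {q1, q2, q3} → {q0, q2, q3, q4}.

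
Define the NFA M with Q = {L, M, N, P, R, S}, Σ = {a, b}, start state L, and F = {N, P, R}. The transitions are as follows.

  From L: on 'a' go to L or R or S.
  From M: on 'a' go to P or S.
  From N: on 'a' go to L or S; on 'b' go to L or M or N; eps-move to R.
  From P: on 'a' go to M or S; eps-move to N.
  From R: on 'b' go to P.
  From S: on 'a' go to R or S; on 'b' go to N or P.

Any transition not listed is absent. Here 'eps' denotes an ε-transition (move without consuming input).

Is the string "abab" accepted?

Start in {L}.
Read 'a': {L} → {L, R, S}.
Read 'b': {L, R, S} → {N, P, R}.
Read 'a': {N, P, R} → {L, M, S}.
Read 'b': {L, M, S} → {N, P, R}.
The final set {N, P, R} contains the accepting states N, P, R.

Yes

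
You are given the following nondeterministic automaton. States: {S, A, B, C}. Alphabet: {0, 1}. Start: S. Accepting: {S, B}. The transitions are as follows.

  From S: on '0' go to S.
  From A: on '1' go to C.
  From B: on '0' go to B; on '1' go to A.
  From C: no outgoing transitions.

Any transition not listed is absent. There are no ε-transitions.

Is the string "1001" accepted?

No

Start in {S}.
Read '1': {S} → ∅.
The set is empty and remains empty for the remaining 3 symbols.
The final set ∅ contains no accepting state.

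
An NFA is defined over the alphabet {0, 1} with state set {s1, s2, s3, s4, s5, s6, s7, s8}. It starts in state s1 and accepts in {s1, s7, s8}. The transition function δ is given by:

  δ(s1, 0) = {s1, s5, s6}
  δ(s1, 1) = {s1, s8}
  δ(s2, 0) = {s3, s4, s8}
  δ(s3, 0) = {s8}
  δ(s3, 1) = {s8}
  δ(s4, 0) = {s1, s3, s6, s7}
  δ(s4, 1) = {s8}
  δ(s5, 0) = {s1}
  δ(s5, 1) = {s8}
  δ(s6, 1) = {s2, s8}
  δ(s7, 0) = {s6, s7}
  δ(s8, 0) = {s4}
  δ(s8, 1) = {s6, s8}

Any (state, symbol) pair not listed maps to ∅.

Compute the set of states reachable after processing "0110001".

{s1, s2, s6, s8}

Start in {s1}.
Read '0': {s1} → {s1, s5, s6}.
Read '1': {s1, s5, s6} → {s1, s2, s8}.
Read '1': {s1, s2, s8} → {s1, s6, s8}.
Read '0': {s1, s6, s8} → {s1, s4, s5, s6}.
Read '0': {s1, s4, s5, s6} → {s1, s3, s5, s6, s7}.
Read '0': {s1, s3, s5, s6, s7} → {s1, s5, s6, s7, s8}.
Read '1': {s1, s5, s6, s7, s8} → {s1, s2, s6, s8}.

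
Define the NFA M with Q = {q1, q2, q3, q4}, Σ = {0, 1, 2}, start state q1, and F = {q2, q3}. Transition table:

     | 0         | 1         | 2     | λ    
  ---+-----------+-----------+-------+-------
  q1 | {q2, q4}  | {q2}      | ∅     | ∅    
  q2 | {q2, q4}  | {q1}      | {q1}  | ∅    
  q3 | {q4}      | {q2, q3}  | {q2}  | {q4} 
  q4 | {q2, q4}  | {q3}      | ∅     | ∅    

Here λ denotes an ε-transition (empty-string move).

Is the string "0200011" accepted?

Yes

Start in {q1}.
Read '0': q1→{q2, q4}; now {q2, q4}.
Read '2': q2→{q1}, q4→∅; now {q1}.
Read '0': q1→{q2, q4}; now {q2, q4}.
Read '0': q2→{q2, q4}, q4→{q2, q4}; now {q2, q4}.
Read '0': q2→{q2, q4}, q4→{q2, q4}; now {q2, q4}.
Read '1': q2→{q1}, q4→{q3}; union {q1, q3}; ε-closure = {q1, q3, q4}.
Read '1': q1→{q2}, q3→{q2, q3}, q4→{q3}; union {q2, q3}; ε-closure = {q2, q3, q4}.
The final set {q2, q3, q4} contains the accepting states q2, q3.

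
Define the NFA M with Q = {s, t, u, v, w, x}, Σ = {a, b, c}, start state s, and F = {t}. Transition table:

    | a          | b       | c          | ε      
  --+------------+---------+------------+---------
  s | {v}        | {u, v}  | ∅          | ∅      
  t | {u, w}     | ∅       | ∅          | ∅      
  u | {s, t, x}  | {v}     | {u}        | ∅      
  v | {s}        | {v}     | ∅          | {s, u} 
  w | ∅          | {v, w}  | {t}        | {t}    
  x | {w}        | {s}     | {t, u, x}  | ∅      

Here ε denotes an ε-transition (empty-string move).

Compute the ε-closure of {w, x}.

{t, w, x}

Begin with {w, x}.
ε-move w → t; add t.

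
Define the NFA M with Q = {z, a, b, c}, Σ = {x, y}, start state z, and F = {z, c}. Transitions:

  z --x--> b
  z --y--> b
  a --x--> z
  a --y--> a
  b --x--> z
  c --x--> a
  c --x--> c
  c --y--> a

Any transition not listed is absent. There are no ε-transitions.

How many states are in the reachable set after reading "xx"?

Start in {z}.
Read 'x': {z} → {b}.
Read 'x': {b} → {z}.
That set has 1 state.

1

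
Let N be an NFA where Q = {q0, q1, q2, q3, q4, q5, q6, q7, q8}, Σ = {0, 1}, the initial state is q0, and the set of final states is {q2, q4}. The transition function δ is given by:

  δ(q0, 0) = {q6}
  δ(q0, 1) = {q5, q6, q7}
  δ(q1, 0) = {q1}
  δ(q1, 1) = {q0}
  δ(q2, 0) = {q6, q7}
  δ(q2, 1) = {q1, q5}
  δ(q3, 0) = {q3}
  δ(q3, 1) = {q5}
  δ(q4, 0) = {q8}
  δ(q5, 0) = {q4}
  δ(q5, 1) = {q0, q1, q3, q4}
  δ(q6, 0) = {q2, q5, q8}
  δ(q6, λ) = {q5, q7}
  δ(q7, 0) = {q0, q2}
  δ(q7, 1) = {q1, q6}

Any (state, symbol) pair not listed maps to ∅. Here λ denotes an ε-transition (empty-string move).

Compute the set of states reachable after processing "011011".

{q0, q1, q3, q4, q5, q6, q7}

Start in {q0}.
Read '0': {q0} → {q5, q6, q7}.
Read '1': {q5, q6, q7} → {q0, q1, q3, q4, q5, q6, q7}.
Read '1': {q0, q1, q3, q4, q5, q6, q7} → {q0, q1, q3, q4, q5, q6, q7}.
Read '0': {q0, q1, q3, q4, q5, q6, q7} → {q0, q1, q2, q3, q4, q5, q6, q7, q8}.
Read '1': {q0, q1, q2, q3, q4, q5, q6, q7, q8} → {q0, q1, q3, q4, q5, q6, q7}.
Read '1': {q0, q1, q3, q4, q5, q6, q7} → {q0, q1, q3, q4, q5, q6, q7}.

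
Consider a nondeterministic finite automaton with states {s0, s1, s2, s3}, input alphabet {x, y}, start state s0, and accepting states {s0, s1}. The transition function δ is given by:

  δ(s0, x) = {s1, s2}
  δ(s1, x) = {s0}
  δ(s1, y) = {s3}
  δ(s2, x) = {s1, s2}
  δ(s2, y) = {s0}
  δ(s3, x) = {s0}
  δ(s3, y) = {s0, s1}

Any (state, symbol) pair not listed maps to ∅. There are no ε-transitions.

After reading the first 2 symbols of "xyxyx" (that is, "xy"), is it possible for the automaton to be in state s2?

No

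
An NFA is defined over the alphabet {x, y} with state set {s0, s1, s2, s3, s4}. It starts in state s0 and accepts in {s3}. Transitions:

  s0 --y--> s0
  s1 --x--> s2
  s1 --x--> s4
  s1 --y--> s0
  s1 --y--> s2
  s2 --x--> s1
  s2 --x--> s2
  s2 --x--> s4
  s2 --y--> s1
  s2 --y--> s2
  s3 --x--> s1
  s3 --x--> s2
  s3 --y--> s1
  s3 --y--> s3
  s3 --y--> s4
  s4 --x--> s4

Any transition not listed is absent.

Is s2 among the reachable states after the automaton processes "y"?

Start in {s0}.
Read 'y': {s0} → {s0}.
State s2 is not in {s0}.

No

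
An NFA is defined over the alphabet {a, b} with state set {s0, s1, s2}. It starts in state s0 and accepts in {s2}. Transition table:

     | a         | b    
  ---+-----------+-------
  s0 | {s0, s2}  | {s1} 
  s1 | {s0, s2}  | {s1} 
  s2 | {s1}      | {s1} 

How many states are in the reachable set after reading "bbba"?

Start in {s0}.
Read 'b': s0→{s1}; now {s1}.
Read 'b': s1→{s1}; now {s1}.
Read 'b': s1→{s1}; now {s1}.
Read 'a': s1→{s0, s2}; now {s0, s2}.
That set has 2 states.

2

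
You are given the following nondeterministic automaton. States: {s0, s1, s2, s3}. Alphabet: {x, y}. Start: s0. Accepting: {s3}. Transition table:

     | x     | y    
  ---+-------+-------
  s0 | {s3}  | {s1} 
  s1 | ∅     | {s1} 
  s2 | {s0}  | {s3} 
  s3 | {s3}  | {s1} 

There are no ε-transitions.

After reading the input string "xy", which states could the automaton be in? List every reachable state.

Start in {s0}.
Read 'x': {s0} → {s3}.
Read 'y': {s3} → {s1}.

{s1}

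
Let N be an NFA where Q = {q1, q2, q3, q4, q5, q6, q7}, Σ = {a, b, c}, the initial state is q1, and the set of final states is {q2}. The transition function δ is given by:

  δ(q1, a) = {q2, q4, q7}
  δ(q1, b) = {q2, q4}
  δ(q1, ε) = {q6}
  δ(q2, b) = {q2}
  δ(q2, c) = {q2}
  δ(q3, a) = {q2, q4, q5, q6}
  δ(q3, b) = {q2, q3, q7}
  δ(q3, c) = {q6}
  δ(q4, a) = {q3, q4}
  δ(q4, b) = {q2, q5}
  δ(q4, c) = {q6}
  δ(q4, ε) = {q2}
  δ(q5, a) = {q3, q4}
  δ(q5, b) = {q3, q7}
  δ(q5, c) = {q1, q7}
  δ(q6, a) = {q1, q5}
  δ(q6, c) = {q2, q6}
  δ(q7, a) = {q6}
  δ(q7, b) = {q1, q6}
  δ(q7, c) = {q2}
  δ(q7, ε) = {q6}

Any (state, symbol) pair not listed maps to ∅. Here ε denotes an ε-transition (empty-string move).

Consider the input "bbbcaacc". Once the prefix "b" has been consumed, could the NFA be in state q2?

Yes

Start: ε-closure({q1}) = {q1, q6}.
Read 'b': {q1, q6} → {q2, q4}.
State q2 is in {q2, q4}.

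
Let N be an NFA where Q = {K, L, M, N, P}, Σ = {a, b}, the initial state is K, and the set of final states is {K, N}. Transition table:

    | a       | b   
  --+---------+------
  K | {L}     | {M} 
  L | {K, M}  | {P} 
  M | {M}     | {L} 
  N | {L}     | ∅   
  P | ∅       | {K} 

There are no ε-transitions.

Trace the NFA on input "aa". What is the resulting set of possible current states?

Start in {K}.
Read 'a': K→{L}; now {L}.
Read 'a': L→{K, M}; now {K, M}.

{K, M}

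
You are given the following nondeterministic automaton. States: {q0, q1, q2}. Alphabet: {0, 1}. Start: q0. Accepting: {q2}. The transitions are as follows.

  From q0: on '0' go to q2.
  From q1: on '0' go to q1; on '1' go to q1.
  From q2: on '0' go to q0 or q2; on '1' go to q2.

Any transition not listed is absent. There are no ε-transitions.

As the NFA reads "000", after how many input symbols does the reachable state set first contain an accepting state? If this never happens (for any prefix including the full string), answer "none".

Start in {q0}.
Read '0': q0→{q2}; now {q2}.
None of the earlier sets intersect F, but {q2} does.

1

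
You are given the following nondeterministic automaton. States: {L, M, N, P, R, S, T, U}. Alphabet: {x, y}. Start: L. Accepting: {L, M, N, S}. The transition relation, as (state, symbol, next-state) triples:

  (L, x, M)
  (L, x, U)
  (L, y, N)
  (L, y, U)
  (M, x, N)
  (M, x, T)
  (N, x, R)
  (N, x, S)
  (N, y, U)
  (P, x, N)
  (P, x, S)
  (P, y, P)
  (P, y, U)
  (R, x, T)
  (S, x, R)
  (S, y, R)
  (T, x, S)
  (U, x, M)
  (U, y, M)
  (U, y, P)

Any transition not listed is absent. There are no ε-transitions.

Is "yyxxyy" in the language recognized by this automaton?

Start in {L}.
Read 'y': L→{N, U}; now {N, U}.
Read 'y': N→{U}, U→{M, P}; now {M, P, U}.
Read 'x': M→{N, T}, P→{N, S}, U→{M}; now {M, N, S, T}.
Read 'x': M→{N, T}, N→{R, S}, S→{R}, T→{S}; now {N, R, S, T}.
Read 'y': N→{U}, R→∅, S→{R}, T→∅; now {R, U}.
Read 'y': R→∅, U→{M, P}; now {M, P}.
The final set {M, P} contains the accepting state M.

Yes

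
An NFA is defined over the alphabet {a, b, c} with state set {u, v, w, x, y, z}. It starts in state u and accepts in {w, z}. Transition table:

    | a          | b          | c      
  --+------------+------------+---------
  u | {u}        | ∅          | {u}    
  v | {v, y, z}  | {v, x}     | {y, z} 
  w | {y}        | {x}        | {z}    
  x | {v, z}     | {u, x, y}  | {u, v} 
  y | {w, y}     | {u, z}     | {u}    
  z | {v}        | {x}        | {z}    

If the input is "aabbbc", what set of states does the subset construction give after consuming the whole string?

Start in {u}.
Read 'a': u→{u}; now {u}.
Read 'a': u→{u}; now {u}.
Read 'b': u→∅; now ∅.
The set is empty and remains empty for the remaining 3 symbols.

∅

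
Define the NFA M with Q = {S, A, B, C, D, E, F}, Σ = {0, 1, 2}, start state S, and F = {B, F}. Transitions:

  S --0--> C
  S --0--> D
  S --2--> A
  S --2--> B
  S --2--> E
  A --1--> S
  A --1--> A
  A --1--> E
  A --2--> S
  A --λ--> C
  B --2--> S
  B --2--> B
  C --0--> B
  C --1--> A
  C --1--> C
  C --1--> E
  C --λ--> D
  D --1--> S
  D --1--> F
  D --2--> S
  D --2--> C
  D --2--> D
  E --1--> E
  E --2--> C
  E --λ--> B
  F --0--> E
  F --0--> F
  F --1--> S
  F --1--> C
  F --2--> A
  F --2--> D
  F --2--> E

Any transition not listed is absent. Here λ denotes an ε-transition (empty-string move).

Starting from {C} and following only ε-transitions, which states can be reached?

{C, D}

Begin with {C}.
ε-move C → D; add D.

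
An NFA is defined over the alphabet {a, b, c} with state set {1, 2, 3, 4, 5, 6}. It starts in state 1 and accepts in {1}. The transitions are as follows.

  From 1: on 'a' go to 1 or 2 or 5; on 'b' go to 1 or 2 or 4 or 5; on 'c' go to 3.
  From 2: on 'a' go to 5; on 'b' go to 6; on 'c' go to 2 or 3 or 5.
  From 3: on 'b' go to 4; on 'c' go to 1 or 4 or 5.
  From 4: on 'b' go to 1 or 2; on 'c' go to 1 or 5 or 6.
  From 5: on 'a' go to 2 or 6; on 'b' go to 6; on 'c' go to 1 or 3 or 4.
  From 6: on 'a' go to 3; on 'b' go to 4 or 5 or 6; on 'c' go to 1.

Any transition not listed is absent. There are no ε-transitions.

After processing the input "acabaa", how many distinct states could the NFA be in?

Start in {1}.
Read 'a': 1→{1, 2, 5}; now {1, 2, 5}.
Read 'c': 1→{3}, 2→{2, 3, 5}, 5→{1, 3, 4}; now {1, 2, 3, 4, 5}.
Read 'a': 1→{1, 2, 5}, 2→{5}, 3→∅, 4→∅, 5→{2, 6}; now {1, 2, 5, 6}.
Read 'b': 1→{1, 2, 4, 5}, 2→{6}, 5→{6}, 6→{4, 5, 6}; now {1, 2, 4, 5, 6}.
Read 'a': 1→{1, 2, 5}, 2→{5}, 4→∅, 5→{2, 6}, 6→{3}; now {1, 2, 3, 5, 6}.
Read 'a': 1→{1, 2, 5}, 2→{5}, 3→∅, 5→{2, 6}, 6→{3}; now {1, 2, 3, 5, 6}.
That set has 5 states.

5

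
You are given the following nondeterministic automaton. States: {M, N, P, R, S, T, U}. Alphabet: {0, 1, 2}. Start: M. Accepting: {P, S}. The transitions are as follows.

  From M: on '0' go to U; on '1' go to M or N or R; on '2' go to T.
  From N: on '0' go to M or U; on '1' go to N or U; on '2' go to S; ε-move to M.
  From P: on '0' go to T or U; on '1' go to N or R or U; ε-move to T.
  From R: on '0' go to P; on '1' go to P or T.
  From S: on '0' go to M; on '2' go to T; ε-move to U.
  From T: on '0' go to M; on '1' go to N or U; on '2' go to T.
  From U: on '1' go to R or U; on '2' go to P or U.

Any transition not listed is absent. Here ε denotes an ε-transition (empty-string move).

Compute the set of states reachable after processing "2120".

Start in {M}.
Read '2': {M} → {T}.
Read '1': {T} → {M, N, U}.
Read '2': {M, N, U} → {P, S, T, U}.
Read '0': {P, S, T, U} → {M, T, U}.

{M, T, U}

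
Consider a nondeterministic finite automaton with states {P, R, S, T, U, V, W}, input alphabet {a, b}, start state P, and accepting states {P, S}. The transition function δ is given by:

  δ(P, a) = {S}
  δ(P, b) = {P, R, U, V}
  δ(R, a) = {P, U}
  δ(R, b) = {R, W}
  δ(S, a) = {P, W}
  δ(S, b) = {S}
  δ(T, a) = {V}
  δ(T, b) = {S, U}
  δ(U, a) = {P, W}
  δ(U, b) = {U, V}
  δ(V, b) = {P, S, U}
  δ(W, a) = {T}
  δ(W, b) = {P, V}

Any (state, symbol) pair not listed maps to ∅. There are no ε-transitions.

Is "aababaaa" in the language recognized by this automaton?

Start in {P}.
Read 'a': {P} → {S}.
Read 'a': {S} → {P, W}.
Read 'b': {P, W} → {P, R, U, V}.
Read 'a': {P, R, U, V} → {P, S, U, W}.
Read 'b': {P, S, U, W} → {P, R, S, U, V}.
Read 'a': {P, R, S, U, V} → {P, S, U, W}.
Read 'a': {P, S, U, W} → {P, S, T, W}.
Read 'a': {P, S, T, W} → {P, S, T, V, W}.
The final set {P, S, T, V, W} contains the accepting states P, S.

Yes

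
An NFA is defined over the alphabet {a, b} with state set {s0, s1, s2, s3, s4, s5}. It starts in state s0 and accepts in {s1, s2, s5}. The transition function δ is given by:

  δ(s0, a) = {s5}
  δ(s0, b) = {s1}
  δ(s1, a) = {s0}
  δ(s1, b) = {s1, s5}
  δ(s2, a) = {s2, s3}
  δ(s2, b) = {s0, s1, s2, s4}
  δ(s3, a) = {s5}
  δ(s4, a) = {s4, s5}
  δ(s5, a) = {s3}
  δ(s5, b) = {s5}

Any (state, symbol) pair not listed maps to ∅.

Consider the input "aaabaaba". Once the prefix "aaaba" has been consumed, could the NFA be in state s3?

Start in {s0}.
Read 'a': s0→{s5}; now {s5}.
Read 'a': s5→{s3}; now {s3}.
Read 'a': s3→{s5}; now {s5}.
Read 'b': s5→{s5}; now {s5}.
Read 'a': s5→{s3}; now {s3}.
State s3 is in {s3}.

Yes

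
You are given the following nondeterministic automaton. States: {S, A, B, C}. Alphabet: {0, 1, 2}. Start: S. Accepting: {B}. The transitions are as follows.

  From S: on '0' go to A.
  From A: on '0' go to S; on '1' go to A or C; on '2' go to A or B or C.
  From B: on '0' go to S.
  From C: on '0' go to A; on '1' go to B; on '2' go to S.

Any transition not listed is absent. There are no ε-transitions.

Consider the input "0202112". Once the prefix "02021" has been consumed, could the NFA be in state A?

Start in {S}.
Read '0': {S} → {A}.
Read '2': {A} → {A, B, C}.
Read '0': {A, B, C} → {S, A}.
Read '2': {S, A} → {A, B, C}.
Read '1': {A, B, C} → {A, B, C}.
State A is in {A, B, C}.

Yes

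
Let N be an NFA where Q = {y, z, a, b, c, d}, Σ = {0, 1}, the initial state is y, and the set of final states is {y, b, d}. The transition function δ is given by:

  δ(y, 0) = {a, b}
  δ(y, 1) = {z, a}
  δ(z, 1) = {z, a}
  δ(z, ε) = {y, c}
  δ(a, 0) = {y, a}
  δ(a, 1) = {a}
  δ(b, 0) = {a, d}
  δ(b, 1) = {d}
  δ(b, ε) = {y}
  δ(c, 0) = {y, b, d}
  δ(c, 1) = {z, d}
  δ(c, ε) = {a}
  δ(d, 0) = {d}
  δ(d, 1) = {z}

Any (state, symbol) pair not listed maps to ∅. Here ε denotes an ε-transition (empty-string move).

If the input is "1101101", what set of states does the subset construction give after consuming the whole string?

{y, z, a, c, d}

Start in {y}.
Read '1': {y} → {y, z, a, c}.
Read '1': {y, z, a, c} → {y, z, a, c, d}.
Read '0': {y, z, a, c, d} → {y, a, b, d}.
Read '1': {y, a, b, d} → {y, z, a, c, d}.
Read '1': {y, z, a, c, d} → {y, z, a, c, d}.
Read '0': {y, z, a, c, d} → {y, a, b, d}.
Read '1': {y, a, b, d} → {y, z, a, c, d}.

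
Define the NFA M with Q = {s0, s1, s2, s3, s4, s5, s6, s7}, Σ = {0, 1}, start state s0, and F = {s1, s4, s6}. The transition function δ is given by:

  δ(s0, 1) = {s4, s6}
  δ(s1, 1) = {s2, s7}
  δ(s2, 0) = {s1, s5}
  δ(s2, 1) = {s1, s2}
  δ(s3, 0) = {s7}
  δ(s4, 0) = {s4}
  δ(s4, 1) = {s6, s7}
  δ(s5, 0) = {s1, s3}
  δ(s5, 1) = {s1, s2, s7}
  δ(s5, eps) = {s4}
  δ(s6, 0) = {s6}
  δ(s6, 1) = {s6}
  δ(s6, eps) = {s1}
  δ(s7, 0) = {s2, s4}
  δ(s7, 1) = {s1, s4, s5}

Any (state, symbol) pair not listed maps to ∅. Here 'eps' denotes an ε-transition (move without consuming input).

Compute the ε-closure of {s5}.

{s4, s5}

Begin with {s5}.
ε-move s5 → s4; add s4.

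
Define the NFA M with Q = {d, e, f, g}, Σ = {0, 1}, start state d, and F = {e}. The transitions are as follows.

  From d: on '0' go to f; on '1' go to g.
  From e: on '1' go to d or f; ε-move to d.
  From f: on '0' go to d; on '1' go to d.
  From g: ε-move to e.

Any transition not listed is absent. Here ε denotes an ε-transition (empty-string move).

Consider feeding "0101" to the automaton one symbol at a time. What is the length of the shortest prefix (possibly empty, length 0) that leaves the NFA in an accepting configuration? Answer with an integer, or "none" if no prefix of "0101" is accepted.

none

Start in {d}.
Read '0': {d} → {f}.
Read '1': {f} → {d}.
Read '0': {d} → {f}.
Read '1': {f} → {d}.
No reachable set along the way intersects F.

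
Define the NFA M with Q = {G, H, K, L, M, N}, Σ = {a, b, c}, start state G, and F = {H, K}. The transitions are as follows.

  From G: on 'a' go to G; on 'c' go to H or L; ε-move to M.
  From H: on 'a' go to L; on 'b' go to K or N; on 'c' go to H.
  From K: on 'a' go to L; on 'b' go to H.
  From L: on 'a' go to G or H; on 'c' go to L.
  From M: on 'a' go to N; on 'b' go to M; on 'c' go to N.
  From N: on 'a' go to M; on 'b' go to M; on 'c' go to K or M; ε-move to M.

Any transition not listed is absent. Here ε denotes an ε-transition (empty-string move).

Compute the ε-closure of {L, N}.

{L, M, N}

Begin with {L, N}.
ε-move N → M; add M.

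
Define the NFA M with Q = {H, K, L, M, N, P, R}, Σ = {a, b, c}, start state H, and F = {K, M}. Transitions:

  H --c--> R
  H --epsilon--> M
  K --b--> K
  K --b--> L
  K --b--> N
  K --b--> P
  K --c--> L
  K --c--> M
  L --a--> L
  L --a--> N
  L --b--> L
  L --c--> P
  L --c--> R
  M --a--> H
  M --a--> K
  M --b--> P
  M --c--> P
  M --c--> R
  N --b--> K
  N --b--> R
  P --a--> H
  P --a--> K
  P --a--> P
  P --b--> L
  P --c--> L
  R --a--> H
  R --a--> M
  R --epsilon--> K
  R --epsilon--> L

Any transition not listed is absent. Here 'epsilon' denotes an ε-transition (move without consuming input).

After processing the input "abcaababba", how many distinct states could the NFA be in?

Start: ε-closure({H}) = {H, M}.
Read 'a': H→∅, M→{H, K}; union {H, K}; ε-closure = {H, K, M}.
Read 'b': H→∅, K→{K, L, N, P}, M→{P}; now {K, L, N, P}.
Read 'c': K→{L, M}, L→{P, R}, N→∅, P→{L}; union {L, M, P, R}; ε-closure = {K, L, M, P, R}.
Read 'a': K→∅, L→{L, N}, M→{H, K}, P→{H, K, P}, R→{H, M}; now {H, K, L, M, N, P}.
Read 'a': H→∅, K→∅, L→{L, N}, M→{H, K}, N→∅, P→{H, K, P}; union {H, K, L, N, P}; ε-closure = {H, K, L, M, N, P}.
Read 'b': H→∅, K→{K, L, N, P}, L→{L}, M→{P}, N→{K, R}, P→{L}; now {K, L, N, P, R}.
Read 'a': K→∅, L→{L, N}, N→∅, P→{H, K, P}, R→{H, M}; now {H, K, L, M, N, P}.
Read 'b': H→∅, K→{K, L, N, P}, L→{L}, M→{P}, N→{K, R}, P→{L}; now {K, L, N, P, R}.
Read 'b': K→{K, L, N, P}, L→{L}, N→{K, R}, P→{L}, R→∅; now {K, L, N, P, R}.
Read 'a': K→∅, L→{L, N}, N→∅, P→{H, K, P}, R→{H, M}; now {H, K, L, M, N, P}.
That set has 6 states.

6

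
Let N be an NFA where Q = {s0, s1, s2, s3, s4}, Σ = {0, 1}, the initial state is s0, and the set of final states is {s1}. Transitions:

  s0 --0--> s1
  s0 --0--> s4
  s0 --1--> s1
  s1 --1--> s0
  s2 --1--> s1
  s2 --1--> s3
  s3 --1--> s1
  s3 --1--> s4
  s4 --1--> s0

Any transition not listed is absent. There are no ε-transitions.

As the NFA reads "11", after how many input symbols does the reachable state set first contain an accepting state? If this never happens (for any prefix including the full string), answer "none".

1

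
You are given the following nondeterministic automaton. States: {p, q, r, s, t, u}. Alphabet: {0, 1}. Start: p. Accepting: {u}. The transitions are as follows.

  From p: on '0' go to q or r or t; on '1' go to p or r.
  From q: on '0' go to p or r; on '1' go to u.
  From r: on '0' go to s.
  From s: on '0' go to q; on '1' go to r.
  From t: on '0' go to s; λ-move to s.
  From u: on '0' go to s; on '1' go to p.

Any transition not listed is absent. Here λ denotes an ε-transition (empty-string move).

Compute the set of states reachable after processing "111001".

Start in {p}.
Read '1': {p} → {p, r}.
Read '1': {p, r} → {p, r}.
Read '1': {p, r} → {p, r}.
Read '0': {p, r} → {q, r, s, t}.
Read '0': {q, r, s, t} → {p, q, r, s}.
Read '1': {p, q, r, s} → {p, r, u}.

{p, r, u}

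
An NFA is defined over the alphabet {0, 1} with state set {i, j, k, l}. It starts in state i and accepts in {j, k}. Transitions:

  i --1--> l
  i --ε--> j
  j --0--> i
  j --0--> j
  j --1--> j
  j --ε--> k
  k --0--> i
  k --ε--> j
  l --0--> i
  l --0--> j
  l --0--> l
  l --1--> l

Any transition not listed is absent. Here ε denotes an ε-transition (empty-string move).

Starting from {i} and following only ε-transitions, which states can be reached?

{i, j, k}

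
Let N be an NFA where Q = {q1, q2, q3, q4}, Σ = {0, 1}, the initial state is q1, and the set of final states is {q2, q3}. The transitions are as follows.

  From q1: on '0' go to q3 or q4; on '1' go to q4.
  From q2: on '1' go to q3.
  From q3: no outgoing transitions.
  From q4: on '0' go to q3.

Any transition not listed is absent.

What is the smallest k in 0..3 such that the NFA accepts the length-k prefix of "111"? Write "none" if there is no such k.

Start in {q1}.
Read '1': {q1} → {q4}.
Read '1': {q4} → ∅.
The set is empty and remains empty for the remaining 1 symbol.
No reachable set along the way intersects F.

none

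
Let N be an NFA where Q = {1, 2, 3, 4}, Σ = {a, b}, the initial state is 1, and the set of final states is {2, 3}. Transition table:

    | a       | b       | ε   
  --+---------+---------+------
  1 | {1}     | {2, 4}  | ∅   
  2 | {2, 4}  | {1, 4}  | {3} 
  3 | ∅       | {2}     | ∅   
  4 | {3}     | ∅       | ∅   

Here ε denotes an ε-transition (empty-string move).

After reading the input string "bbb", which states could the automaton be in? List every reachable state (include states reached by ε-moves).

Start in {1}.
Read 'b': 1→{2, 4}; union {2, 4}; ε-closure = {2, 3, 4}.
Read 'b': 2→{1, 4}, 3→{2}, 4→∅; union {1, 2, 4}; ε-closure = {1, 2, 3, 4}.
Read 'b': 1→{2, 4}, 2→{1, 4}, 3→{2}, 4→∅; union {1, 2, 4}; ε-closure = {1, 2, 3, 4}.

{1, 2, 3, 4}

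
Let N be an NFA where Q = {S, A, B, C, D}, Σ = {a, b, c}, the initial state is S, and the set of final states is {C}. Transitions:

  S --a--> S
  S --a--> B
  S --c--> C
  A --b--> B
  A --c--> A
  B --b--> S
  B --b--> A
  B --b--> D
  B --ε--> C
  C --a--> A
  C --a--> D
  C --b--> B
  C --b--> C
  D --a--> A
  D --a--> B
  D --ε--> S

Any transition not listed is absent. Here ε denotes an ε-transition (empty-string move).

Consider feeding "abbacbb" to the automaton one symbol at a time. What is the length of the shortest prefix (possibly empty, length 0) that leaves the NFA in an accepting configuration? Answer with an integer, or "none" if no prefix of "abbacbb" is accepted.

1

Start in {S}.
Read 'a': {S} → {S, B, C}.
None of the earlier sets intersect F, but {S, B, C} does.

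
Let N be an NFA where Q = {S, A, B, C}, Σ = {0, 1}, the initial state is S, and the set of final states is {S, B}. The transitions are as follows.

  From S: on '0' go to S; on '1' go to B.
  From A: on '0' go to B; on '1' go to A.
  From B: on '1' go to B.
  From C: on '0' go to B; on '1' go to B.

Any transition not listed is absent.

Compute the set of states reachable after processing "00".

{S}

Start in {S}.
Read '0': S→{S}; now {S}.
Read '0': S→{S}; now {S}.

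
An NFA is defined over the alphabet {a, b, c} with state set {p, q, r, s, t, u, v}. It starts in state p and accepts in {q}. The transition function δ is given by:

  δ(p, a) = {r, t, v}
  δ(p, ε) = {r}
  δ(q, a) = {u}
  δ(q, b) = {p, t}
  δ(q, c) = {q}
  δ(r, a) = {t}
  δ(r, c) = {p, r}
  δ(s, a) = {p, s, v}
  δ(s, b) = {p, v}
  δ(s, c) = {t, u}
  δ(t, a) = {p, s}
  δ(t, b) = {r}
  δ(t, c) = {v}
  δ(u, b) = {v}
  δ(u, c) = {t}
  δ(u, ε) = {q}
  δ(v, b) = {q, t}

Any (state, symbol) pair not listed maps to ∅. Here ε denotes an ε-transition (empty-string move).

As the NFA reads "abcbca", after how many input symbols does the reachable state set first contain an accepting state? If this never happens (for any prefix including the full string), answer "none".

2

Start: ε-closure({p}) = {p, r}.
Read 'a': p→{r, t, v}, r→{t}; now {r, t, v}.
Read 'b': r→∅, t→{r}, v→{q, t}; now {q, r, t}.
None of the earlier sets intersect F, but {q, r, t} does.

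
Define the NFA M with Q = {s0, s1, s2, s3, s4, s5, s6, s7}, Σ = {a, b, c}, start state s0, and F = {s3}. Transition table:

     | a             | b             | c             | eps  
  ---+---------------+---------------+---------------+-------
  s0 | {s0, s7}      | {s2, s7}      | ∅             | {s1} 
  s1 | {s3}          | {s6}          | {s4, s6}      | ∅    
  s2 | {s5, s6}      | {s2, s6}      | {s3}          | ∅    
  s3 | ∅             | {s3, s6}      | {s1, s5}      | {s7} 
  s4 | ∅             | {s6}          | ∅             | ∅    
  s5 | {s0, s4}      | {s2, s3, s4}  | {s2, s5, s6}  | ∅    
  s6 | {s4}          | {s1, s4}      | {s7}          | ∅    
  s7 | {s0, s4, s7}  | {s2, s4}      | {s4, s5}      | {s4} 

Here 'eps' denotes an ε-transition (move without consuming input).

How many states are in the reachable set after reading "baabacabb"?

Start: ε-closure({s0}) = {s0, s1}.
Read 'b': s0→{s2, s7}, s1→{s6}; union {s2, s6, s7}; ε-closure = {s2, s4, s6, s7}.
Read 'a': s2→{s5, s6}, s4→∅, s6→{s4}, s7→{s0, s4, s7}; union {s0, s4, s5, s6, s7}; ε-closure = {s0, s1, s4, s5, s6, s7}.
Read 'a': s0→{s0, s7}, s1→{s3}, s4→∅, s5→{s0, s4}, s6→{s4}, s7→{s0, s4, s7}; union {s0, s3, s4, s7}; ε-closure = {s0, s1, s3, s4, s7}.
Read 'b': s0→{s2, s7}, s1→{s6}, s3→{s3, s6}, s4→{s6}, s7→{s2, s4}; now {s2, s3, s4, s6, s7}.
Read 'a': s2→{s5, s6}, s3→∅, s4→∅, s6→{s4}, s7→{s0, s4, s7}; union {s0, s4, s5, s6, s7}; ε-closure = {s0, s1, s4, s5, s6, s7}.
Read 'c': s0→∅, s1→{s4, s6}, s4→∅, s5→{s2, s5, s6}, s6→{s7}, s7→{s4, s5}; now {s2, s4, s5, s6, s7}.
Read 'a': s2→{s5, s6}, s4→∅, s5→{s0, s4}, s6→{s4}, s7→{s0, s4, s7}; union {s0, s4, s5, s6, s7}; ε-closure = {s0, s1, s4, s5, s6, s7}.
Read 'b': s0→{s2, s7}, s1→{s6}, s4→{s6}, s5→{s2, s3, s4}, s6→{s1, s4}, s7→{s2, s4}; now {s1, s2, s3, s4, s6, s7}.
Read 'b': s1→{s6}, s2→{s2, s6}, s3→{s3, s6}, s4→{s6}, s6→{s1, s4}, s7→{s2, s4}; union {s1, s2, s3, s4, s6}; ε-closure = {s1, s2, s3, s4, s6, s7}.
That set has 6 states.

6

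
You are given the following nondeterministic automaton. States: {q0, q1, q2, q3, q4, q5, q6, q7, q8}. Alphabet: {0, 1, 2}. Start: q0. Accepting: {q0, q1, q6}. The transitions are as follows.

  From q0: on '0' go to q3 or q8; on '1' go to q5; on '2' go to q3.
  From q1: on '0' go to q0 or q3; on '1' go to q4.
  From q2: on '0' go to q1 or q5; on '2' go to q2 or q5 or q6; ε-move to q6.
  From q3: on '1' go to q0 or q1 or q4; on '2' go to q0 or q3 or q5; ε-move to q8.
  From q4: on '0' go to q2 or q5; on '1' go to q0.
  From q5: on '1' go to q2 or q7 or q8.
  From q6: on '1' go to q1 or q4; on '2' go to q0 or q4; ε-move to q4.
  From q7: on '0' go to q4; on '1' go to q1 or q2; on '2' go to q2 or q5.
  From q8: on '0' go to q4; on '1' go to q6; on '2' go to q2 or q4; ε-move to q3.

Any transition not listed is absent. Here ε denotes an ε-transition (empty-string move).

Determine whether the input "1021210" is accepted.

Start in {q0}.
Read '1': {q0} → {q5}.
Read '0': {q5} → ∅.
The set is empty and remains empty for the remaining 5 symbols.
The final set ∅ contains no accepting state.

No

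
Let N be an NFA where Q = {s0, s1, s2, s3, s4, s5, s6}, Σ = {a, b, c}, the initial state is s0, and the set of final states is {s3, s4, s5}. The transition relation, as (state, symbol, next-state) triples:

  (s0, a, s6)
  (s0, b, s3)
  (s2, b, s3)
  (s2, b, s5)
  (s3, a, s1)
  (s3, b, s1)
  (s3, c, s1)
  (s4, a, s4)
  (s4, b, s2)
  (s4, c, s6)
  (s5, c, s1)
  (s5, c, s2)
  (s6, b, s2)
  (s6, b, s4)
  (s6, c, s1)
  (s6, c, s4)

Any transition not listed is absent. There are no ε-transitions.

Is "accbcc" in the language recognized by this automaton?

Start in {s0}.
Read 'a': s0→{s6}; now {s6}.
Read 'c': s6→{s1, s4}; now {s1, s4}.
Read 'c': s1→∅, s4→{s6}; now {s6}.
Read 'b': s6→{s2, s4}; now {s2, s4}.
Read 'c': s2→∅, s4→{s6}; now {s6}.
Read 'c': s6→{s1, s4}; now {s1, s4}.
The final set {s1, s4} contains the accepting state s4.

Yes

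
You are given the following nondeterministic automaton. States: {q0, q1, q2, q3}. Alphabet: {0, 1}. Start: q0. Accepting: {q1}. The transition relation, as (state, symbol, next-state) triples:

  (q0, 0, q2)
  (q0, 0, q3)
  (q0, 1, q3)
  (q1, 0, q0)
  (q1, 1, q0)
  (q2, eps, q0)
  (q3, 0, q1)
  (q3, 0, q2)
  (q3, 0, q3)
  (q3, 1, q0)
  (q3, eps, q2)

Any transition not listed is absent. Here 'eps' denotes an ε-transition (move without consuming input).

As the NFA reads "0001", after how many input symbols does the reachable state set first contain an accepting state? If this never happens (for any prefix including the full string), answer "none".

2

Start in {q0}.
Read '0': q0→{q2, q3}; union {q2, q3}; ε-closure = {q0, q2, q3}.
Read '0': q0→{q2, q3}, q2→∅, q3→{q1, q2, q3}; union {q1, q2, q3}; ε-closure = {q0, q1, q2, q3}.
None of the earlier sets intersect F, but {q0, q1, q2, q3} does.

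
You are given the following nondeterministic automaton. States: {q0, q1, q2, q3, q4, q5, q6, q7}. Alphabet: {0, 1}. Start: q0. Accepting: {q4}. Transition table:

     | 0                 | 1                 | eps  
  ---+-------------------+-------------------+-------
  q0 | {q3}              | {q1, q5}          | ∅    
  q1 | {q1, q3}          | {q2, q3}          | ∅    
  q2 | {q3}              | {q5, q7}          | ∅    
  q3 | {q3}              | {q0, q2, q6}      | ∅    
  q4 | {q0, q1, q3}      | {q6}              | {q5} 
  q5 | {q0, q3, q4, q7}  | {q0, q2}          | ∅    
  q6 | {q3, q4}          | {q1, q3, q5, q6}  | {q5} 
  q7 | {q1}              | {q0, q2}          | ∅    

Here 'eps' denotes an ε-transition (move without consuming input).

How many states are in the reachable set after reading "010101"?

Start in {q0}.
Read '0': q0→{q3}; now {q3}.
Read '1': q3→{q0, q2, q6}; union {q0, q2, q6}; ε-closure = {q0, q2, q5, q6}.
Read '0': q0→{q3}, q2→{q3}, q5→{q0, q3, q4, q7}, q6→{q3, q4}; union {q0, q3, q4, q7}; ε-closure = {q0, q3, q4, q5, q7}.
Read '1': q0→{q1, q5}, q3→{q0, q2, q6}, q4→{q6}, q5→{q0, q2}, q7→{q0, q2}; now {q0, q1, q2, q5, q6}.
Read '0': q0→{q3}, q1→{q1, q3}, q2→{q3}, q5→{q0, q3, q4, q7}, q6→{q3, q4}; union {q0, q1, q3, q4, q7}; ε-closure = {q0, q1, q3, q4, q5, q7}.
Read '1': q0→{q1, q5}, q1→{q2, q3}, q3→{q0, q2, q6}, q4→{q6}, q5→{q0, q2}, q7→{q0, q2}; now {q0, q1, q2, q3, q5, q6}.
That set has 6 states.

6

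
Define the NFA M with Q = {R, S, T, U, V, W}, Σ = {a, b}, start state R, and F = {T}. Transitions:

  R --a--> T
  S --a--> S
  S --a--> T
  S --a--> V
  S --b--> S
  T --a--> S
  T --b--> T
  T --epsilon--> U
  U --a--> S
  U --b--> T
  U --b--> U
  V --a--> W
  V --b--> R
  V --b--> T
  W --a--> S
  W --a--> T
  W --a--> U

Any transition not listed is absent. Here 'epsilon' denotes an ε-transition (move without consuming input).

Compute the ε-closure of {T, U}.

{T, U}

Begin with {T, U}.
No ε-moves leave this set, so the closure equals the set itself.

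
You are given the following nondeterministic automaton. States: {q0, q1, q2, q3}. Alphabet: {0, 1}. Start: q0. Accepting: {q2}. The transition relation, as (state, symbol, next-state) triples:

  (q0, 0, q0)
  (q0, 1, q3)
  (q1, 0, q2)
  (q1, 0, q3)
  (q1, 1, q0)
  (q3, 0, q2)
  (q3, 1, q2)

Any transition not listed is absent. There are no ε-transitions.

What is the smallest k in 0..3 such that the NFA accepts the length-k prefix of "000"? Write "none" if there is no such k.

none

Start in {q0}.
Read '0': {q0} → {q0}.
Read '0': {q0} → {q0}.
Read '0': {q0} → {q0}.
No reachable set along the way intersects F.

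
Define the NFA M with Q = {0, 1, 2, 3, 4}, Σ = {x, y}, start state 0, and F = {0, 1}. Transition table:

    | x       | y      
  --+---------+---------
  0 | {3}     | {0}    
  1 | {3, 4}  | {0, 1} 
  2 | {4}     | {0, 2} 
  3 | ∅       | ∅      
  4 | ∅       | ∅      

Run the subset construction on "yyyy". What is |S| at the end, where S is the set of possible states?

1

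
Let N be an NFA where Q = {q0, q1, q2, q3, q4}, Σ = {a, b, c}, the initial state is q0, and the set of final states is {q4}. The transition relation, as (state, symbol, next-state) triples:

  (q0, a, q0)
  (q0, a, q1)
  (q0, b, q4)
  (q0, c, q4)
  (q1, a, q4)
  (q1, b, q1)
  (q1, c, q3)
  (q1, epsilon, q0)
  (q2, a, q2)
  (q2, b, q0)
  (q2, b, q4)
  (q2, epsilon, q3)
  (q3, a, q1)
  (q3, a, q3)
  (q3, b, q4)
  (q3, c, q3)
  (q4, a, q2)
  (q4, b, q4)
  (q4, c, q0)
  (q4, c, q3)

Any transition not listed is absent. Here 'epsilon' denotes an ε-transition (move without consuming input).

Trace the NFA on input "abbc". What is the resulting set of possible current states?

{q0, q3, q4}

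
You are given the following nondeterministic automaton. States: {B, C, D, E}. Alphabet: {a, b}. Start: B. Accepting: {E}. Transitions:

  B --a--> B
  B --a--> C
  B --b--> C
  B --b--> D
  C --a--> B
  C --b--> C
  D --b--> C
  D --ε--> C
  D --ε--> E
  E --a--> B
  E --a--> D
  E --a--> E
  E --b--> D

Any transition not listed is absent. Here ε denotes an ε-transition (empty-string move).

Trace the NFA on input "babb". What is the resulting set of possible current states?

Start in {B}.
Read 'b': {B} → {C, D, E}.
Read 'a': {C, D, E} → {B, C, D, E}.
Read 'b': {B, C, D, E} → {C, D, E}.
Read 'b': {C, D, E} → {C, D, E}.

{C, D, E}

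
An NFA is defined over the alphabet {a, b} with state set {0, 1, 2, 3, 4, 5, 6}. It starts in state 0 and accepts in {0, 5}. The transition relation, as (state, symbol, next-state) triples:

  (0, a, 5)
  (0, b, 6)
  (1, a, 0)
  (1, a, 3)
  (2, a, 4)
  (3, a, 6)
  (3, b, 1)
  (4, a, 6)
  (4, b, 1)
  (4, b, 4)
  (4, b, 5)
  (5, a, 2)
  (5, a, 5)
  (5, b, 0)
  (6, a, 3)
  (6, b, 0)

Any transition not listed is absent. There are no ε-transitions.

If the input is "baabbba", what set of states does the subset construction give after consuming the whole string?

{5}

Start in {0}.
Read 'b': 0→{6}; now {6}.
Read 'a': 6→{3}; now {3}.
Read 'a': 3→{6}; now {6}.
Read 'b': 6→{0}; now {0}.
Read 'b': 0→{6}; now {6}.
Read 'b': 6→{0}; now {0}.
Read 'a': 0→{5}; now {5}.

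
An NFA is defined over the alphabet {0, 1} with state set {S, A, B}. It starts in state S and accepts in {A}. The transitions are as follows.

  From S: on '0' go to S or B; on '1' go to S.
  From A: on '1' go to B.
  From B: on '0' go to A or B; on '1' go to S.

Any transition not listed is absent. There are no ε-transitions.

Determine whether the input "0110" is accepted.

No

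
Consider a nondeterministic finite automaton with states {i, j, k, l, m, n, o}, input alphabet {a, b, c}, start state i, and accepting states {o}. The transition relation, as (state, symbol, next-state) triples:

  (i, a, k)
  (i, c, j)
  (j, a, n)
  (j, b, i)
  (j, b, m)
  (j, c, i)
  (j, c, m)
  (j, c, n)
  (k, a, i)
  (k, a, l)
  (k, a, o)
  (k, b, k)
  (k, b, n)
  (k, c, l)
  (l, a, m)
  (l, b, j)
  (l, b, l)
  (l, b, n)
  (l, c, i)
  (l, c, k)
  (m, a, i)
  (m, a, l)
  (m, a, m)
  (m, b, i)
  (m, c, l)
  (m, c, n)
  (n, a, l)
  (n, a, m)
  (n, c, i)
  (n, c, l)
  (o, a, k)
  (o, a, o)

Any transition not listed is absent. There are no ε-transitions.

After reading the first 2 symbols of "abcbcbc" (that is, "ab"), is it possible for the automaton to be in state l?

Start in {i}.
Read 'a': i→{k}; now {k}.
Read 'b': k→{k, n}; now {k, n}.
State l is not in {k, n}.

No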